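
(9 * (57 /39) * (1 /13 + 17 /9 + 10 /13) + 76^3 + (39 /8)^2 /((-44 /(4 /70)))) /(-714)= -1218743988557 /1982140160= -614.86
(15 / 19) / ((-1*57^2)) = -5 / 20577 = -0.00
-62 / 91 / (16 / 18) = -279 / 364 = -0.77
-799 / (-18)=799 / 18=44.39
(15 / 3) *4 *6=120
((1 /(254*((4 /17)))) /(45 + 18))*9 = 17 /7112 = 0.00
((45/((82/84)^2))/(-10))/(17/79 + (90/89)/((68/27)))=-271087236/35403541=-7.66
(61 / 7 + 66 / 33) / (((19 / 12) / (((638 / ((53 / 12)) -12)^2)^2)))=2185702041744000000 / 1049433973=2082743743.75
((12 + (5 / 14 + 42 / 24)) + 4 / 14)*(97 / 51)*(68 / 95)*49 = 273637 / 285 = 960.13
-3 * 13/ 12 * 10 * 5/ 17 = -325/ 34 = -9.56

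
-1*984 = -984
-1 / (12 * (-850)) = 1 / 10200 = 0.00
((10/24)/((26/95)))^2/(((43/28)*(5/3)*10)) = 63175/697632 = 0.09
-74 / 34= -37 / 17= -2.18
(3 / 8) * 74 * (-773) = -85803 / 4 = -21450.75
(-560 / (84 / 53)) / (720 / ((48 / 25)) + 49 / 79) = -41870 / 44511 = -0.94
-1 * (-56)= 56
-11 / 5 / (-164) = 11 / 820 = 0.01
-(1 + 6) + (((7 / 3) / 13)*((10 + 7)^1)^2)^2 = 4081882 / 1521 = 2683.68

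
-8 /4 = -2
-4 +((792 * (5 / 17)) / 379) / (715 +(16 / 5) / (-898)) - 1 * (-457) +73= 5439948746206 / 10342090981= 526.00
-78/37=-2.11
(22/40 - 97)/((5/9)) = -17361/100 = -173.61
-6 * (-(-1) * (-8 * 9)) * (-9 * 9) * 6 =-209952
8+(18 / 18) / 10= 8.10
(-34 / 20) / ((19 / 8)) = -68 / 95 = -0.72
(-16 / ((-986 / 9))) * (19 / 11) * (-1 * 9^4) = -8975448 / 5423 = -1655.07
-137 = -137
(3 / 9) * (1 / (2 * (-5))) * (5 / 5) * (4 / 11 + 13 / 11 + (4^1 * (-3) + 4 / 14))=261 / 770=0.34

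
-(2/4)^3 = -1/8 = -0.12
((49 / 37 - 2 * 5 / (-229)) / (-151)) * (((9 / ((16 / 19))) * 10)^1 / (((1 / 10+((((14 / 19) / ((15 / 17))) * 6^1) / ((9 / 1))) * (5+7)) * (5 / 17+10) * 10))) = -0.00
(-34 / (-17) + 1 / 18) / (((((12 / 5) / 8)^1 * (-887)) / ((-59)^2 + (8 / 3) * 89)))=-2063675 / 71847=-28.72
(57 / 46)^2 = 3249 / 2116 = 1.54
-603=-603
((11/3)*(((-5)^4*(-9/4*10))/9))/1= -34375/6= -5729.17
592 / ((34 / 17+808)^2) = 0.00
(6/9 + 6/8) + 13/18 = 77/36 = 2.14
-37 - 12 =-49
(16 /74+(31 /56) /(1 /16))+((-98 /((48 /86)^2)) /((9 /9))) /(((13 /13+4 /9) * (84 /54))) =-28214933 /215488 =-130.94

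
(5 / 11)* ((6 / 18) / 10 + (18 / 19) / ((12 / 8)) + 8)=449 / 114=3.94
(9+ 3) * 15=180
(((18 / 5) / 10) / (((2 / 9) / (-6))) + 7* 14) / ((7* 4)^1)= 2207 / 700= 3.15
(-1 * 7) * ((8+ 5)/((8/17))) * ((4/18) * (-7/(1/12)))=10829/3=3609.67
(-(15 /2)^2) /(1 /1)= -225 /4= -56.25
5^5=3125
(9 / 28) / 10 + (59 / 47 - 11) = -127817 / 13160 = -9.71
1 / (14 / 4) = 2 / 7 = 0.29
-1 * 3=-3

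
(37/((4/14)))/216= 0.60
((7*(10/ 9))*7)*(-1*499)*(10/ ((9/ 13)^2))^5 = -3370777984199899000000/ 31381059609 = -107414409398.50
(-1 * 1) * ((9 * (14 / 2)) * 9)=-567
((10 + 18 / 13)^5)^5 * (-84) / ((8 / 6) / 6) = -682393190955689519434457543968607392786122288050108104704 / 7056410014866816666030739693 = -96705433714592486234589970000.00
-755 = -755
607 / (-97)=-607 / 97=-6.26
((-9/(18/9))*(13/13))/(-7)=9/14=0.64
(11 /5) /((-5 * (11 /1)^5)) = -1 /366025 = -0.00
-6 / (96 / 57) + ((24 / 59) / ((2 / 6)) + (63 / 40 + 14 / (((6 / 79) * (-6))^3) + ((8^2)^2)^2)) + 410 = 115458572096807 / 6881760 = 16777477.29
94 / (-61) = -94 / 61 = -1.54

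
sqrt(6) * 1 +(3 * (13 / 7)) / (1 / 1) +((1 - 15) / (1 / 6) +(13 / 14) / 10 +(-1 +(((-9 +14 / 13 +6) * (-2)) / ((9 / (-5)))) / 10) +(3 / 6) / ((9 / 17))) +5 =-133961 / 1820 +sqrt(6) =-71.16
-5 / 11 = -0.45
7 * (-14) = -98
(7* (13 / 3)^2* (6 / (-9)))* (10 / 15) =-4732 / 81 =-58.42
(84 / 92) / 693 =1 / 759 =0.00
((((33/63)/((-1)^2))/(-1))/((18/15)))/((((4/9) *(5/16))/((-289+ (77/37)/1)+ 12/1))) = 223784/259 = 864.03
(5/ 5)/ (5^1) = 1/ 5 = 0.20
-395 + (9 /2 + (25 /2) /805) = -62868 /161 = -390.48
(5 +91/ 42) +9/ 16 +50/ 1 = 2771/ 48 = 57.73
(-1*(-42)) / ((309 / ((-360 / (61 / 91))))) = -458640 / 6283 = -73.00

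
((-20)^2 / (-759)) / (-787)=400 / 597333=0.00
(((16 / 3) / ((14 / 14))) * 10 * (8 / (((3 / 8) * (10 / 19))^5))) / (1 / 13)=8438228451328 / 455625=18520117.31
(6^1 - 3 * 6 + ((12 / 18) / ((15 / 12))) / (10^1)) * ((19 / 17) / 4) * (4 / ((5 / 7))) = -119168 / 6375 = -18.69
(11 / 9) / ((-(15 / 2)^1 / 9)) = -1.47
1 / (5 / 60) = 12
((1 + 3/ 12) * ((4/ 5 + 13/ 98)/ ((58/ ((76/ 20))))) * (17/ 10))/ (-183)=-147611/ 208034400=-0.00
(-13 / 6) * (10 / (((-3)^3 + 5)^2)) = -65 / 1452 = -0.04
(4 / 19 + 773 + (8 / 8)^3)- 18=756.21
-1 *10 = -10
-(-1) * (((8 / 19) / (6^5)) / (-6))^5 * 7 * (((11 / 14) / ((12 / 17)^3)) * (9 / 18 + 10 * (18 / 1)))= -54043 / 319854237615951349605728256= -0.00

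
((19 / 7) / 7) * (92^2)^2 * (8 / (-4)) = -2722293248 / 49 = -55557005.06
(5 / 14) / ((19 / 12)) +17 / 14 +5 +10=4373 / 266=16.44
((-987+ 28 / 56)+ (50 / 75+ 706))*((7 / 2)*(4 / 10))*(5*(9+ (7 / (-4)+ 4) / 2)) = -317331 / 16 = -19833.19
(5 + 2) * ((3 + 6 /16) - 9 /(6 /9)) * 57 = -32319 /8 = -4039.88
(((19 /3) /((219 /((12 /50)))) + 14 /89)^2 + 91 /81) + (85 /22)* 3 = 599002483283377 /47012511273750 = 12.74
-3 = -3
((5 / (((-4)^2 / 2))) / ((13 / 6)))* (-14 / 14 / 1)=-15 / 52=-0.29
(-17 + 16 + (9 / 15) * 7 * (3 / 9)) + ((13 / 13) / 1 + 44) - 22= 117 / 5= 23.40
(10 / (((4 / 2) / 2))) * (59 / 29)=20.34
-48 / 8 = -6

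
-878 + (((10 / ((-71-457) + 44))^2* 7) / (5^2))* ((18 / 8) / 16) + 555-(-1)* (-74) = -1487994049 / 3748096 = -397.00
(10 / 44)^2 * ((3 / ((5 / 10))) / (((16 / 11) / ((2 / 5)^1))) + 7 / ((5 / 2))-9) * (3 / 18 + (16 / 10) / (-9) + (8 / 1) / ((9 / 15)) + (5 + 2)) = -166439 / 34848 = -4.78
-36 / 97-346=-33598 / 97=-346.37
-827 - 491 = -1318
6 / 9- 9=-25 / 3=-8.33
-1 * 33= -33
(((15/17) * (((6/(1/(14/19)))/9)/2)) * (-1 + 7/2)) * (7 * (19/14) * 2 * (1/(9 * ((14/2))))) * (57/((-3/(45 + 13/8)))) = -177175/1224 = -144.75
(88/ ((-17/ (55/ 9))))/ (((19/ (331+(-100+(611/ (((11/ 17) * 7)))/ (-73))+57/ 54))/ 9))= -5124229220/ 1485477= -3449.55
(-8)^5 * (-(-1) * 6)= -196608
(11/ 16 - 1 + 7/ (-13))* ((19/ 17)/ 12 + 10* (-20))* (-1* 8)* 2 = -185083/ 68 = -2721.81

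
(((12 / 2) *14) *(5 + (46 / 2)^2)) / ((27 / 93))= 154504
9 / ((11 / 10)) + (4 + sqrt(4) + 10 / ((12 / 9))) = 477 / 22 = 21.68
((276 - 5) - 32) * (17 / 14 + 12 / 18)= 18881 / 42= 449.55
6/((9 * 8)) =1/12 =0.08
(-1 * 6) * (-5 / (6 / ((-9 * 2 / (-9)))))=10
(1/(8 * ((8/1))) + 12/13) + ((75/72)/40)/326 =763883/813696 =0.94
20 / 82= 10 / 41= 0.24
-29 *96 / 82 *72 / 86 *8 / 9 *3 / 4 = -33408 / 1763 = -18.95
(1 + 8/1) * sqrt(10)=9 * sqrt(10)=28.46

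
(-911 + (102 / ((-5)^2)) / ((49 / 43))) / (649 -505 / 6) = -6669534 / 4151525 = -1.61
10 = 10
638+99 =737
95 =95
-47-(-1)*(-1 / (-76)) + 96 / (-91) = -48.04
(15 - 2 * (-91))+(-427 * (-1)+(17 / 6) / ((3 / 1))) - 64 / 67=752531 / 1206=623.99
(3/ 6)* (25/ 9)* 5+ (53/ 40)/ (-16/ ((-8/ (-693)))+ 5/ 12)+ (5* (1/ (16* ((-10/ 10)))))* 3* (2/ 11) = 445956311/ 65842920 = 6.77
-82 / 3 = -27.33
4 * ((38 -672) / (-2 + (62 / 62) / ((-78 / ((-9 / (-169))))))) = 11143184 / 8791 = 1267.57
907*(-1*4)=-3628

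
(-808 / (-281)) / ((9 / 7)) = 2.24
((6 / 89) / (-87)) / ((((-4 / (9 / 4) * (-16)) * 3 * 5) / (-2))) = 3 / 825920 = 0.00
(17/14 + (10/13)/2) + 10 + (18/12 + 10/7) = 1322/91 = 14.53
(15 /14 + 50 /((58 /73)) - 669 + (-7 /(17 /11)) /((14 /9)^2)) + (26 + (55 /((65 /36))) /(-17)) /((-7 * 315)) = -403592435 /665028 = -606.88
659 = 659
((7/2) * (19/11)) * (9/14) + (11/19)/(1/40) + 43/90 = 1035379/37620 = 27.52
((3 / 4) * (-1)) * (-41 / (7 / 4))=123 / 7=17.57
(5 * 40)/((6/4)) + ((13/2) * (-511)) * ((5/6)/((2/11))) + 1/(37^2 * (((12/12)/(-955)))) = -495826805/32856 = -15090.91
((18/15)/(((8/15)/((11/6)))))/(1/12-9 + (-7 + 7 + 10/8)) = -99/184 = -0.54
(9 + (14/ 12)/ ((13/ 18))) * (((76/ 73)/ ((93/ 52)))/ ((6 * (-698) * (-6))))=1748/ 7108083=0.00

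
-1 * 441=-441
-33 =-33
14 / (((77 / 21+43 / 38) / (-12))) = -19152 / 547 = -35.01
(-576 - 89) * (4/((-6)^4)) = -665/324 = -2.05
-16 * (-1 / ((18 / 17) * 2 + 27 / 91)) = 24752 / 3735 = 6.63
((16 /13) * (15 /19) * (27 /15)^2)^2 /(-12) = -1259712 /1525225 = -0.83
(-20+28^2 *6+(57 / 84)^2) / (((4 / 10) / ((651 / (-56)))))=-1707766905 / 12544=-136142.13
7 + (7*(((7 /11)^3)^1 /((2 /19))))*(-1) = -26985 /2662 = -10.14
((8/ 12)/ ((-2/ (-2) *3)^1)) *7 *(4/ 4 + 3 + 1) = 70/ 9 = 7.78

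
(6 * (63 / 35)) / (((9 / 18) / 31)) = 3348 / 5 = 669.60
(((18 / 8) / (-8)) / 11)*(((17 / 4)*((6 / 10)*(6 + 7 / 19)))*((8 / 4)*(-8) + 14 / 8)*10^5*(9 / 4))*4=85201875 / 16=5325117.19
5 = 5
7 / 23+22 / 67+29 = 45664 / 1541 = 29.63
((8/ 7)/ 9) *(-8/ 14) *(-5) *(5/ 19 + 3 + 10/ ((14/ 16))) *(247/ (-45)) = -812864/ 27783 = -29.26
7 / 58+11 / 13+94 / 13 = 6181 / 754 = 8.20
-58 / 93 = -0.62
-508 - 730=-1238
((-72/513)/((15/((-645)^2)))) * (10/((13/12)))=-8875200/247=-35931.98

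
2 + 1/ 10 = 21/ 10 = 2.10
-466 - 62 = -528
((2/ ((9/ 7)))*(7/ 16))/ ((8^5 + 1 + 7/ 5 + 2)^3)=6125/ 316786926457434816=0.00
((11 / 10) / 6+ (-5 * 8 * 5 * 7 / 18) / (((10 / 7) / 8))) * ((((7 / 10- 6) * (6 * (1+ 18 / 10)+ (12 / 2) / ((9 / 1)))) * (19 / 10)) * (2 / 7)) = 10337939539 / 472500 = 21879.24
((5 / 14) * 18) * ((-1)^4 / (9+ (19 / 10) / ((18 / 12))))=675 / 1078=0.63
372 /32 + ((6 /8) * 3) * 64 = 1245 /8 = 155.62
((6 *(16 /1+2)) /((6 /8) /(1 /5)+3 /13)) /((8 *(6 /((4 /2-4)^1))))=-26 /23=-1.13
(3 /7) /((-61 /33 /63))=-891 /61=-14.61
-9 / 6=-3 / 2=-1.50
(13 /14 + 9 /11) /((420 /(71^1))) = 19099 /64680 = 0.30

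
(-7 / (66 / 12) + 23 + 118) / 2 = 1537 / 22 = 69.86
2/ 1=2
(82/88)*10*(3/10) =123/44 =2.80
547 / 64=8.55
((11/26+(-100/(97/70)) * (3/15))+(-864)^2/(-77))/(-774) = 1885383553/150306156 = 12.54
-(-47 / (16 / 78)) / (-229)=-1833 / 1832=-1.00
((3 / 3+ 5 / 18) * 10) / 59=115 / 531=0.22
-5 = -5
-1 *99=-99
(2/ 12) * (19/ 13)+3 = 253/ 78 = 3.24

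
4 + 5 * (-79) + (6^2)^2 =905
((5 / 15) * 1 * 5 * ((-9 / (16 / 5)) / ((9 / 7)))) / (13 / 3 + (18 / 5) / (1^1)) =-0.46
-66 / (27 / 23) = -56.22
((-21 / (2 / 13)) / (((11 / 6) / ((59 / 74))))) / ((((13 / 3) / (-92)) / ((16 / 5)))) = 8207136 / 2035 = 4032.99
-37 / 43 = -0.86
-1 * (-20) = 20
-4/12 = -1/3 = -0.33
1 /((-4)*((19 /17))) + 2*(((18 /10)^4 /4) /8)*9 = 1079431 /190000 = 5.68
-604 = -604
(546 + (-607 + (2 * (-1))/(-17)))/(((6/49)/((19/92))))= -13965/136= -102.68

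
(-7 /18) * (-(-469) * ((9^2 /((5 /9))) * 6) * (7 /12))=-1861461 /20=-93073.05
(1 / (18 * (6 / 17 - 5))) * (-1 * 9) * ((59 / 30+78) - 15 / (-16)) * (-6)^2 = 990267 / 3160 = 313.38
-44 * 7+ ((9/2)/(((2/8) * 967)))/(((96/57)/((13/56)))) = -266858833/866432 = -308.00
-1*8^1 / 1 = -8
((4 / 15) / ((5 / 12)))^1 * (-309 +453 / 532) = -131148 / 665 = -197.22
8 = 8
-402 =-402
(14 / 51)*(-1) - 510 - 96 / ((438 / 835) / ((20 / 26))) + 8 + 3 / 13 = -31112015 / 48399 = -642.82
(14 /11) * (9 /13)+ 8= 1270 /143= 8.88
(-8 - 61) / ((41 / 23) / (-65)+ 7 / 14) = -68770 / 471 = -146.01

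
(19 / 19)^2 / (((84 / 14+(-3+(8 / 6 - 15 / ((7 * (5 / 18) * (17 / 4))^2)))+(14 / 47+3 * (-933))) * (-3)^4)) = -3327835 / 753294266874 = -0.00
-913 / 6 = -152.17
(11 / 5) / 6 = 11 / 30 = 0.37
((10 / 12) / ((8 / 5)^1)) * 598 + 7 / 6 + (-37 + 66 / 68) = 37617 / 136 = 276.60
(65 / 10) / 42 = 13 / 84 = 0.15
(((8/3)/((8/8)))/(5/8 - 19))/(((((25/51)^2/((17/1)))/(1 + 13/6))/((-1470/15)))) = 5974208/1875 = 3186.24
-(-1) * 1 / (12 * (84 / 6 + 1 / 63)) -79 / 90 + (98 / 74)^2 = 191913979 / 217588860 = 0.88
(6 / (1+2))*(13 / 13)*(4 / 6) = 4 / 3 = 1.33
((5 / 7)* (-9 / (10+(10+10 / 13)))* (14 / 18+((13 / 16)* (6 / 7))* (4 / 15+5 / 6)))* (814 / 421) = -41169271 / 44558640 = -0.92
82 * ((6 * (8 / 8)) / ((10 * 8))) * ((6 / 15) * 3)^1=369 / 50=7.38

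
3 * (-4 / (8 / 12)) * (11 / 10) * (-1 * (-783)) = -77517 / 5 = -15503.40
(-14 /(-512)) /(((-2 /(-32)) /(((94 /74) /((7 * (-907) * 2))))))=-47 /1073888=-0.00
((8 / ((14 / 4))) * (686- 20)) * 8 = 85248 / 7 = 12178.29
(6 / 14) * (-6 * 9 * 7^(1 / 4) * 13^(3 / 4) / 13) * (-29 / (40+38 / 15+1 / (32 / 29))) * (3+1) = 311040 * 13^(3 / 4) * 7^(1 / 4) / 65429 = 52.94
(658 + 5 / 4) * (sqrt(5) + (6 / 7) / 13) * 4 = 15822 / 91 + 2637 * sqrt(5) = 6070.38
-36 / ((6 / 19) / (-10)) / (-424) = -285 / 106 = -2.69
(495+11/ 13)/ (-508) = -3223/ 3302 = -0.98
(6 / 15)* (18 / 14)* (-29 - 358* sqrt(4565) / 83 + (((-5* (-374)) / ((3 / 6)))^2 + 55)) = 251777268 / 35 - 6444* sqrt(4565) / 2905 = 7193486.35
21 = 21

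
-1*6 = -6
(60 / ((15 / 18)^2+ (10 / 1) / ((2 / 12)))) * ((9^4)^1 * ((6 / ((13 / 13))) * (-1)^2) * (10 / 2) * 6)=510183360 / 437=1167467.64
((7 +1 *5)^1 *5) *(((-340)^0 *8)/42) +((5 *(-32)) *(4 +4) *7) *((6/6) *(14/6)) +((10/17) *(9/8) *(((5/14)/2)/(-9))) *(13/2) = -238708175/11424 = -20895.32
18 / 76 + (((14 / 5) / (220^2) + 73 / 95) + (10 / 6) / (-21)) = 134112679 / 144837000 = 0.93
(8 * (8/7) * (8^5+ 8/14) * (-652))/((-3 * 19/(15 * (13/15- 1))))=-6381045760/931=-6853969.67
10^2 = 100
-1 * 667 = -667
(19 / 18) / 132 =0.01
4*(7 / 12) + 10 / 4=29 / 6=4.83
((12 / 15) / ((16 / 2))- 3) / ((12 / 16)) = -3.87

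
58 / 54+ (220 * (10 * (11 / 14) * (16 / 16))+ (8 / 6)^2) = 327239 / 189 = 1731.42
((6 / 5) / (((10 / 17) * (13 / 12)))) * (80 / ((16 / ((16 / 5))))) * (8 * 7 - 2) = 528768 / 325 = 1626.98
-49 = -49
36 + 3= 39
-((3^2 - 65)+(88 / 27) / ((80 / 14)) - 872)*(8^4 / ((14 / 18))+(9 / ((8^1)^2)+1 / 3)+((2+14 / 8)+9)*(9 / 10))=4440917481611 / 907200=4895191.23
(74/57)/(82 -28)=37/1539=0.02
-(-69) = 69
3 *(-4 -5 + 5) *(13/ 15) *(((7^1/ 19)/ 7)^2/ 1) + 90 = 162398/ 1805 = 89.97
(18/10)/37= 9/185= 0.05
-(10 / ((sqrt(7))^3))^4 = -10000 / 117649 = -0.08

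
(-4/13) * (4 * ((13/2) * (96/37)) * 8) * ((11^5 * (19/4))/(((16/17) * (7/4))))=-19975477632/259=-77125396.26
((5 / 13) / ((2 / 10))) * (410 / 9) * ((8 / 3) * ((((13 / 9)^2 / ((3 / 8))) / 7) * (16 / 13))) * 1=10496000 / 45927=228.54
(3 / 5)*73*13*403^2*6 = 2774270538 / 5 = 554854107.60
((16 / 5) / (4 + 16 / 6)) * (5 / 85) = 12 / 425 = 0.03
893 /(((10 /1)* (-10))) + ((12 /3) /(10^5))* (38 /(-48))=-5358019 /600000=-8.93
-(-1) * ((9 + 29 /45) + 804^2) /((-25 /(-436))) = 12682871144 /1125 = 11273663.24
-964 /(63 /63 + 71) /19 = -241 /342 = -0.70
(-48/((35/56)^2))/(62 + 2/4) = -6144/3125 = -1.97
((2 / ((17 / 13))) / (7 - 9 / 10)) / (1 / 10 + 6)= 2600 / 63257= 0.04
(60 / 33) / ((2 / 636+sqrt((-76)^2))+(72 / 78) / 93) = 2563080 / 107155169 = 0.02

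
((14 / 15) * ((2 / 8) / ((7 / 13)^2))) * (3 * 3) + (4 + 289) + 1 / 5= 21031 / 70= 300.44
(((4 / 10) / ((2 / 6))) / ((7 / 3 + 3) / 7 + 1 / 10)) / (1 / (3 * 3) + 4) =2268 / 6697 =0.34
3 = 3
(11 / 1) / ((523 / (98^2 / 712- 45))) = -61699 / 93094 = -0.66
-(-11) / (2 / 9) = 99 / 2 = 49.50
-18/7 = -2.57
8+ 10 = 18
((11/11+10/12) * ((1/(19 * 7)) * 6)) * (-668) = -7348/133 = -55.25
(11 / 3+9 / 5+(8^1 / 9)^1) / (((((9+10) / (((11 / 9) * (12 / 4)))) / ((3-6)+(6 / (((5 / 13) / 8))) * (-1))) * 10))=-111683 / 7125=-15.67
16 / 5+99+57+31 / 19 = 15279 / 95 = 160.83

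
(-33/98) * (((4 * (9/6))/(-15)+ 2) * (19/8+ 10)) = -3267/490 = -6.67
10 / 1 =10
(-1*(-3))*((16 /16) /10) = 3 /10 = 0.30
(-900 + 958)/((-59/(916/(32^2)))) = -0.88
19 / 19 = 1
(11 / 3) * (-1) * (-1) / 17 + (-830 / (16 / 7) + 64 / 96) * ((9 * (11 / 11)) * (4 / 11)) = -1330705 / 1122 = -1186.01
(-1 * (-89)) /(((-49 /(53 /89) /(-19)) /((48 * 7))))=48336 /7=6905.14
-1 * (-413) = 413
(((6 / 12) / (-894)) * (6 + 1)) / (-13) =7 / 23244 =0.00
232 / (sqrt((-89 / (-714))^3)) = 165648 * sqrt(63546) / 7921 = 5271.70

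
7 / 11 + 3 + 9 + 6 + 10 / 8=875 / 44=19.89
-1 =-1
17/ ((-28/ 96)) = -408/ 7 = -58.29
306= 306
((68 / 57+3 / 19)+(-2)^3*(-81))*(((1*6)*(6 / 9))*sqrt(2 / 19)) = 148052*sqrt(38) / 1083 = 842.71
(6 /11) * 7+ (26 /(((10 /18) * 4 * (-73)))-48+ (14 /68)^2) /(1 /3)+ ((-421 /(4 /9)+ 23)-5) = -1241309532 /1160335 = -1069.79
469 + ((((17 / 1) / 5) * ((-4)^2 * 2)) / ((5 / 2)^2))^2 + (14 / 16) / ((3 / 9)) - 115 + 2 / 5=82507933 / 125000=660.06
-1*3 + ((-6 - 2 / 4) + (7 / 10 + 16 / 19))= -756 / 95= -7.96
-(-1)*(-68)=-68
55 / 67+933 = 62566 / 67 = 933.82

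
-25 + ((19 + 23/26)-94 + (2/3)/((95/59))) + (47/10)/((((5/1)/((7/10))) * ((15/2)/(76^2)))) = 125984321/308750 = 408.05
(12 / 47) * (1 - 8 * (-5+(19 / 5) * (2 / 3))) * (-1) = -5.29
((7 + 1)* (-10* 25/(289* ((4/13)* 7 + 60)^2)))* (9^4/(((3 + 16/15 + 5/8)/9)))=-37422303750/1659774107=-22.55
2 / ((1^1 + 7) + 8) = 1 / 8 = 0.12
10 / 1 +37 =47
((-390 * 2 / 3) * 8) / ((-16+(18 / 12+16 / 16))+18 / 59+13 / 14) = 429520 / 2533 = 169.57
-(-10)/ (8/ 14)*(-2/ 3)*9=-105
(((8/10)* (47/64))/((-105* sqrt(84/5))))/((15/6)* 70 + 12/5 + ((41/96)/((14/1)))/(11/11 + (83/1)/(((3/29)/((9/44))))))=-68291* sqrt(105)/90938598870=-0.00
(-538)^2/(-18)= -144722/9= -16080.22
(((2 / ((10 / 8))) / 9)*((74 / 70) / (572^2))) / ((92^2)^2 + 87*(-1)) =37 / 4614593082249150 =0.00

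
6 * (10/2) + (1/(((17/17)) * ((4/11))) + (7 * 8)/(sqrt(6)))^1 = 28 * sqrt(6)/3 + 131/4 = 55.61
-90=-90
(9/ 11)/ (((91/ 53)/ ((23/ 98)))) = 10971/ 98098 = 0.11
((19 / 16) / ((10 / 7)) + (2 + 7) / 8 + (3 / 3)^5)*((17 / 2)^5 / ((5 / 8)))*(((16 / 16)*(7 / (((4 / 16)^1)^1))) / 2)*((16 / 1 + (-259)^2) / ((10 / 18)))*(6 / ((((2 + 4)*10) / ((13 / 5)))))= 36905640937087923 / 400000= 92264102342.72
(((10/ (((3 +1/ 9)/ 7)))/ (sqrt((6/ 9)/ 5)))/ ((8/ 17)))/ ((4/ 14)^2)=37485*sqrt(30)/ 128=1604.01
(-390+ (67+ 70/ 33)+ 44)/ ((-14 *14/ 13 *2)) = 118781/ 12936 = 9.18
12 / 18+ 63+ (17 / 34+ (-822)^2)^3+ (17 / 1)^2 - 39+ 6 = 7403602801253336899 / 24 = 308483450052222370.79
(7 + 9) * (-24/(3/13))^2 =173056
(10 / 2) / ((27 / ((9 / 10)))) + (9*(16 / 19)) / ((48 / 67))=1225 / 114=10.75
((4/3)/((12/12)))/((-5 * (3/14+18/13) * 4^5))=-91/558720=-0.00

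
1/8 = 0.12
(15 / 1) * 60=900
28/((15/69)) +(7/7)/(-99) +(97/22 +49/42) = 66511/495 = 134.37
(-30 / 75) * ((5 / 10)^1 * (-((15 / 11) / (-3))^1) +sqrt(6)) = -2 * sqrt(6) / 5-1 / 11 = -1.07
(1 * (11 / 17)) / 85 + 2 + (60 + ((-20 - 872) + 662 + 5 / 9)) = -2177516 / 13005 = -167.44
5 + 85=90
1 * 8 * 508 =4064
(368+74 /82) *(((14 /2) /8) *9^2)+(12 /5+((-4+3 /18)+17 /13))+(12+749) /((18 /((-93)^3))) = -2173378751351 /63960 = -33980280.67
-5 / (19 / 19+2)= -5 / 3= -1.67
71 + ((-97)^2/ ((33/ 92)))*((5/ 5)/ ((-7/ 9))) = -33654.77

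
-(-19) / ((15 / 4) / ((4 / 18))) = 152 / 135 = 1.13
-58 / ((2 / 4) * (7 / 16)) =-1856 / 7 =-265.14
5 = 5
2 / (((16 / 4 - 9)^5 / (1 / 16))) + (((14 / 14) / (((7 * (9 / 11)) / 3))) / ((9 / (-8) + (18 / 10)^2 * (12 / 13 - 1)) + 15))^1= 714256033 / 18599175000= 0.04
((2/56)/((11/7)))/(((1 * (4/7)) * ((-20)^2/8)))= 7/8800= 0.00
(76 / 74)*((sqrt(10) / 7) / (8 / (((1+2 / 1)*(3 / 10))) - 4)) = 171*sqrt(10) / 5698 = 0.09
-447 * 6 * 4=-10728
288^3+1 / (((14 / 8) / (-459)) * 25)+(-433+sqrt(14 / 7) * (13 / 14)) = 13 * sqrt(2) / 14+4180299989 / 175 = 23887429.82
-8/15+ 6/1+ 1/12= 111/20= 5.55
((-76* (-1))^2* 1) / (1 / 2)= 11552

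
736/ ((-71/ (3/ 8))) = -276/ 71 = -3.89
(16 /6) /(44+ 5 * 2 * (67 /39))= 52 /1193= 0.04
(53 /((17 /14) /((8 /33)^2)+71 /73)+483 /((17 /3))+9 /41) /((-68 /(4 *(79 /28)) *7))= -3424663369091 /1643176308130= -2.08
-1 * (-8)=8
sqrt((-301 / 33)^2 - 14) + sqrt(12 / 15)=2 * sqrt(5) / 5 + sqrt(75355) / 33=9.21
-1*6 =-6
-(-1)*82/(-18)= -41/9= -4.56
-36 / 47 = -0.77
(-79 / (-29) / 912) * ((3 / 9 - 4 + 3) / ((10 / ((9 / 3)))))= -79 / 132240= -0.00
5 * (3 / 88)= 0.17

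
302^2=91204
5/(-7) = -5/7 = -0.71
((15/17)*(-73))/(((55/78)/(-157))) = 14341.57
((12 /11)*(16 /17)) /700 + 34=1112698 /32725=34.00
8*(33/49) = 264/49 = 5.39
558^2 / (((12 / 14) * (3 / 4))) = 484344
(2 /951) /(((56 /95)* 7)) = 95 /186396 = 0.00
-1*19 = -19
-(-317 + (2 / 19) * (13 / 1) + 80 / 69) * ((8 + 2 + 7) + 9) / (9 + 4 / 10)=53595490 / 61617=869.82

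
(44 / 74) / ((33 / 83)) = 166 / 111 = 1.50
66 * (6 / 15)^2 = 264 / 25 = 10.56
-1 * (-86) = 86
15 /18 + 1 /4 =13 /12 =1.08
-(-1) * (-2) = -2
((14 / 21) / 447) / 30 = 1 / 20115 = 0.00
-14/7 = -2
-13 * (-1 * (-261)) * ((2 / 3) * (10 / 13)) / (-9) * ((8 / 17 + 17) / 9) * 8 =51040 / 17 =3002.35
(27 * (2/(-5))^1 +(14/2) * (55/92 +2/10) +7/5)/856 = -351/78752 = -0.00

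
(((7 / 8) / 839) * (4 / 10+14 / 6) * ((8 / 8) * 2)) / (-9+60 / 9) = -41 / 16780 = -0.00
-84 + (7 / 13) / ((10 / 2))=-5453 / 65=-83.89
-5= -5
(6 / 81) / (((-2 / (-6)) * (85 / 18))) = 0.05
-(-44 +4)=40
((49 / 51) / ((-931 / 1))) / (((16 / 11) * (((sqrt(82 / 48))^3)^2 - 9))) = 288 / 1629535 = 0.00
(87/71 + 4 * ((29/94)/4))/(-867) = -10237/5786358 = -0.00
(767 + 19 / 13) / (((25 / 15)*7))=65.87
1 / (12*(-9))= -1 / 108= -0.01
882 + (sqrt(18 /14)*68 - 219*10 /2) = -213 + 204*sqrt(7) /7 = -135.90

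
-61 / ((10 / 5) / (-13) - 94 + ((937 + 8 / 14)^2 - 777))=-38857 / 559393672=-0.00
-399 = -399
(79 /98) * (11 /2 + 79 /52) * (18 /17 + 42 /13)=6833895 /281554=24.27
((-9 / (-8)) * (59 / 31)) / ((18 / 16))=59 / 31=1.90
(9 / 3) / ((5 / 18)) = 54 / 5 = 10.80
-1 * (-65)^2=-4225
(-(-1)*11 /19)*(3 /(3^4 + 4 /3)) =99 /4693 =0.02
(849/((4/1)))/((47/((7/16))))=1.98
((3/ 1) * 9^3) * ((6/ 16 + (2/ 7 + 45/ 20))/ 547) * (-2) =-356481/ 15316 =-23.28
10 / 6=5 / 3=1.67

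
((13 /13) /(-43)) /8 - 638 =-219473 /344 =-638.00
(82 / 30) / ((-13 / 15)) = -41 / 13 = -3.15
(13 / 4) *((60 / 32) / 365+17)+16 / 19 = 2490333 / 44384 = 56.11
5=5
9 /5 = 1.80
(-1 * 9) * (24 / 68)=-54 / 17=-3.18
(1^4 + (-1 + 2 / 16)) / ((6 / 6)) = 1 / 8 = 0.12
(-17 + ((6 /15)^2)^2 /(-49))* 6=-3123846 /30625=-102.00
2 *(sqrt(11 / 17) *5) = 8.04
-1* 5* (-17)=85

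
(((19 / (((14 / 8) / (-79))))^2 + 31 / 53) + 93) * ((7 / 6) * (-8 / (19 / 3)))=-7643151552 / 7049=-1084288.77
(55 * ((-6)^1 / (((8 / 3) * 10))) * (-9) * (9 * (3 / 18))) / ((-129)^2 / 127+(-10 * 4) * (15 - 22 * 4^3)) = 339471 / 113489296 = 0.00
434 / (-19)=-434 / 19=-22.84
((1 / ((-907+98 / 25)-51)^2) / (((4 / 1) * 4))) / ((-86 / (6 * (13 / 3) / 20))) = -0.00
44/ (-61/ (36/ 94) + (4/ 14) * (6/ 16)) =-11088/ 40111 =-0.28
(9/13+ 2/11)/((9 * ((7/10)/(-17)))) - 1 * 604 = -5462686/9009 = -606.36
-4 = -4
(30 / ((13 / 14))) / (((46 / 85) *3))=5950 / 299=19.90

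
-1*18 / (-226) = 9 / 113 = 0.08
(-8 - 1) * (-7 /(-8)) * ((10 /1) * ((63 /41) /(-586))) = 19845 /96104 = 0.21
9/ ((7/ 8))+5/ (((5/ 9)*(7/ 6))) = 18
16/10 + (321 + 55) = 1888/5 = 377.60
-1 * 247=-247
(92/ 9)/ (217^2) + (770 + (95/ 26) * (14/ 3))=4336191761/ 5509413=787.05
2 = 2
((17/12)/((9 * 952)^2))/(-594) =-1/30780642816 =-0.00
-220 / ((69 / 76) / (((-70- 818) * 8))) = 39592960 / 23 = 1721433.04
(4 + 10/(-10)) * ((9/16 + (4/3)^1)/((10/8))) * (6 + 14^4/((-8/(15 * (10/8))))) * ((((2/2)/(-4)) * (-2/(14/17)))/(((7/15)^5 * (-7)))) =6043702055625/3764768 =1605331.87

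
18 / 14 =9 / 7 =1.29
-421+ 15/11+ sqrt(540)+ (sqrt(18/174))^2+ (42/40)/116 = -369181/880+ 6*sqrt(15) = -396.29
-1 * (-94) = 94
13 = 13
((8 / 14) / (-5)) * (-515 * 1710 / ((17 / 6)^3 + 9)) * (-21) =-456528960 / 6857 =-66578.53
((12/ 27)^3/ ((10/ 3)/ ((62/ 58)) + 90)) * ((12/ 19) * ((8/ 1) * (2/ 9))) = 31744/ 29987415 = 0.00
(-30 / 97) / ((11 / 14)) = -420 / 1067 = -0.39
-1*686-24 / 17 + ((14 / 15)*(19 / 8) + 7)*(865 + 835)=764027 / 51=14980.92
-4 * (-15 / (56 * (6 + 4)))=3 / 28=0.11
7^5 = 16807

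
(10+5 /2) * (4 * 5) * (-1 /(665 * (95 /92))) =-920 /2527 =-0.36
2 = 2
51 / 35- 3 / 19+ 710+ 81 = 526879 / 665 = 792.30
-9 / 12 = -3 / 4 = -0.75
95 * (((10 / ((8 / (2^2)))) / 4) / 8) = 475 / 32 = 14.84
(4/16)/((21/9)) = 3/28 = 0.11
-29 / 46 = -0.63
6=6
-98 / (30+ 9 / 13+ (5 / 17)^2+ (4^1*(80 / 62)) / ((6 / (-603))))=5706883 / 28413922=0.20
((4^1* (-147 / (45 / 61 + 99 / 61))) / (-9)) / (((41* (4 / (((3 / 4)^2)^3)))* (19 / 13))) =1049139 / 51052544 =0.02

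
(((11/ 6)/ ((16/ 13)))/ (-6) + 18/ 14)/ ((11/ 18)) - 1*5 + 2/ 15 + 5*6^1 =991673/ 36960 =26.83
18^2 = 324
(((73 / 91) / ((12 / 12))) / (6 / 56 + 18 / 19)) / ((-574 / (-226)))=626924 / 2093091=0.30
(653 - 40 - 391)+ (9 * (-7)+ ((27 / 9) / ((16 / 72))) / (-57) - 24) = 5121 / 38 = 134.76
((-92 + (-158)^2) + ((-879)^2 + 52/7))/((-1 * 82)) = -5582643/574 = -9725.86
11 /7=1.57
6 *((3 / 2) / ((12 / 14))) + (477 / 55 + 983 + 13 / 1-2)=1013.17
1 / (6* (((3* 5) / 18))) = 1 / 5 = 0.20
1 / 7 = 0.14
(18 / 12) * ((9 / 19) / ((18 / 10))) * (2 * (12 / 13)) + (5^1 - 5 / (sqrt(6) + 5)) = 5 * sqrt(6) / 19 + 1090 / 247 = 5.06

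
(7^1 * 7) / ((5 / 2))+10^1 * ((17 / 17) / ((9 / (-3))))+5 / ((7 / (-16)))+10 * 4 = 4708 / 105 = 44.84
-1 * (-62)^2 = -3844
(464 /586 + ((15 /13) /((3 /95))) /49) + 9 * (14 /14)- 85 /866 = 1687321963 /161631106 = 10.44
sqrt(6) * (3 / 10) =3 * sqrt(6) / 10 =0.73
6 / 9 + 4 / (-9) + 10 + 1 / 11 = 1021 / 99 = 10.31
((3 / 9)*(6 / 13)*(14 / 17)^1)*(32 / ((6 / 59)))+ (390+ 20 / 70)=430.15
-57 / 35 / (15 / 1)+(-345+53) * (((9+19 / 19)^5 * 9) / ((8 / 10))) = -57487500019 / 175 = -328500000.11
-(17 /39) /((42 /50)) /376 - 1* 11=-3387809 /307944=-11.00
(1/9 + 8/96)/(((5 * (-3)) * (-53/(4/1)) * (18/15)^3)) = 175/309096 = 0.00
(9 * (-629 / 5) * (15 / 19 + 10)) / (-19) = 642.94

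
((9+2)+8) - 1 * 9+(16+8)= 34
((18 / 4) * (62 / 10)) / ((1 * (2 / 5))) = 279 / 4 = 69.75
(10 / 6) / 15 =0.11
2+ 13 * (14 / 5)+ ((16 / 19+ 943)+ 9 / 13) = 1213924 / 1235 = 982.93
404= 404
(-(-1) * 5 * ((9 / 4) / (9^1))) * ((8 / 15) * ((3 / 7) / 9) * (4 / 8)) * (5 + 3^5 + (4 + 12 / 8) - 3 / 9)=4.02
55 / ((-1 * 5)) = -11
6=6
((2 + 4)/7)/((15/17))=34/35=0.97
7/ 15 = 0.47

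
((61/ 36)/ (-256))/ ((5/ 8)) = -61/ 5760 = -0.01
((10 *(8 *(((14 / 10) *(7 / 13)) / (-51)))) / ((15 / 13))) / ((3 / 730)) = -114464 / 459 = -249.38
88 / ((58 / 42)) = 1848 / 29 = 63.72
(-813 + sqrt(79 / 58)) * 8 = -6504 + 4 * sqrt(4582) / 29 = -6494.66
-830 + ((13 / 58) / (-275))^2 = -211154074831 / 254402500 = -830.00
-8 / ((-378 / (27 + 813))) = 160 / 9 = 17.78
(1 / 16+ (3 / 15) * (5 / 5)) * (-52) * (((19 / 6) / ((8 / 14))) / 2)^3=-214089967 / 737280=-290.38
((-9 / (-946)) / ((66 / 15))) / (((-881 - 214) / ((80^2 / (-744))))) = 200 / 11774389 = 0.00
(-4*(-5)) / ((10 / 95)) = 190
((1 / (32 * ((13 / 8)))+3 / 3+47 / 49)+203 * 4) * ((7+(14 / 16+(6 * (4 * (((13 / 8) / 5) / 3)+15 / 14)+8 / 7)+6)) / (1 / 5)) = 13964356461 / 142688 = 97866.37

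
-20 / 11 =-1.82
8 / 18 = 4 / 9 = 0.44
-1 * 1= -1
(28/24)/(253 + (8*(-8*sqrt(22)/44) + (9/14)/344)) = 1298855936*sqrt(22)/48957410445201 + 225921423112/48957410445201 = 0.00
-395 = -395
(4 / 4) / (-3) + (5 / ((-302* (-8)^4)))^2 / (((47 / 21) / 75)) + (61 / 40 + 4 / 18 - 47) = -147528762087765661 / 3236265575055360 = -45.59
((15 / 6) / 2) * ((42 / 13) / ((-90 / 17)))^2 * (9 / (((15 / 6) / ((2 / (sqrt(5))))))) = 14161 * sqrt(5) / 21125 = 1.50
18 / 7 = 2.57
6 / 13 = 0.46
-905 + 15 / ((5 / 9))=-878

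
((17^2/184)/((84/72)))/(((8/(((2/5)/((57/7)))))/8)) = 289/4370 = 0.07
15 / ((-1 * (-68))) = 15 / 68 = 0.22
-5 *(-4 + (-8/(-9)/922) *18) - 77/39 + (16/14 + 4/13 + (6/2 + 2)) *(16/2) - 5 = 8122964/125853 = 64.54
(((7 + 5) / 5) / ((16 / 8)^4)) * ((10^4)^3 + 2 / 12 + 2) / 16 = 6000000000013 / 640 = 9375000000.02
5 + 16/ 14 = 43/ 7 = 6.14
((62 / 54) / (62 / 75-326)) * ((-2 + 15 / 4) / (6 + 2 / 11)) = -8525 / 8528832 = -0.00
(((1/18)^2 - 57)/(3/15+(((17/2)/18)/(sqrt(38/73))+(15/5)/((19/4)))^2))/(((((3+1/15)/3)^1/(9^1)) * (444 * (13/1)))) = -21627493048369575/90029105635184807+330476050764000 * sqrt(2774)/90029105635184807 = -0.05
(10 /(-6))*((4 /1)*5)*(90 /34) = -1500 /17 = -88.24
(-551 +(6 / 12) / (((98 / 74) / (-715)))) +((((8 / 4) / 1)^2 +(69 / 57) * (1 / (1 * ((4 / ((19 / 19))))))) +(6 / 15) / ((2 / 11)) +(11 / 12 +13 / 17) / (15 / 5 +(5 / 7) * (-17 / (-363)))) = -1985807385421 / 2439890320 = -813.89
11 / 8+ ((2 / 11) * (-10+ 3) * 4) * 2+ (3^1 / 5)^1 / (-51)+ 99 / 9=16317 / 7480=2.18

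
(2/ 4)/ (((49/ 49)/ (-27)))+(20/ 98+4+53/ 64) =-26555/ 3136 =-8.47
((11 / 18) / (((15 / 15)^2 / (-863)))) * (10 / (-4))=47465 / 36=1318.47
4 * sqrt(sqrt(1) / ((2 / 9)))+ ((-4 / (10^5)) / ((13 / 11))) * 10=-11 / 32500+ 6 * sqrt(2)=8.48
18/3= 6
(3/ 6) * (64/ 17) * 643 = 20576/ 17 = 1210.35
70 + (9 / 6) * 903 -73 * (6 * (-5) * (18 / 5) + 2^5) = 13945 / 2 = 6972.50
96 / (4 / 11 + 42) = 528 / 233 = 2.27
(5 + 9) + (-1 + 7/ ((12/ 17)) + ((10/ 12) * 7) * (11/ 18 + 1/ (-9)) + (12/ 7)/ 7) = 7667/ 294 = 26.08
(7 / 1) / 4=7 / 4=1.75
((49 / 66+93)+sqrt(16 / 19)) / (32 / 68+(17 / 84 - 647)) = -1472506 / 10152505 - 5712* sqrt(19) / 17536145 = -0.15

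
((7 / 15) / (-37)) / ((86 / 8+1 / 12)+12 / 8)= -7 / 6845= -0.00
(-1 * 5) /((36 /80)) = -100 /9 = -11.11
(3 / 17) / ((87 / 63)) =63 / 493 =0.13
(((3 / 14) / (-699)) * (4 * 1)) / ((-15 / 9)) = 6 / 8155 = 0.00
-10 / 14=-5 / 7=-0.71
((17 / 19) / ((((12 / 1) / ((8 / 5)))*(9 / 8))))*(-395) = -21488 / 513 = -41.89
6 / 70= 3 / 35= 0.09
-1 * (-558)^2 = -311364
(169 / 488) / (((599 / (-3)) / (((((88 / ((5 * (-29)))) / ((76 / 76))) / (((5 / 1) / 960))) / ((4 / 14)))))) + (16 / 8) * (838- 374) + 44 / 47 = 231493591268 / 249013285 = 929.64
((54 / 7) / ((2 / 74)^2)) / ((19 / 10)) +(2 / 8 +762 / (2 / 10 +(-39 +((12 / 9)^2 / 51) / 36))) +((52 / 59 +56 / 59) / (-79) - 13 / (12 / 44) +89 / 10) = 81973581615536549 / 14903836761660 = 5500.17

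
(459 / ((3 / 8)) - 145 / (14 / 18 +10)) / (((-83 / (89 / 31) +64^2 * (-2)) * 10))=-3483549 / 236570390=-0.01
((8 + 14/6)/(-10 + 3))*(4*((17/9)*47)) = -524.21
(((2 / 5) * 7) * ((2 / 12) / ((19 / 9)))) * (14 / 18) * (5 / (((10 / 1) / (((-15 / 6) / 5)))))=-49 / 1140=-0.04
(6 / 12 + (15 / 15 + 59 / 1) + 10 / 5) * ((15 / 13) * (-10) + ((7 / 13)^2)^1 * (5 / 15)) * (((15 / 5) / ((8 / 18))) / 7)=-6526125 / 9464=-689.57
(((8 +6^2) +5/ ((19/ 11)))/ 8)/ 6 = 297/ 304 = 0.98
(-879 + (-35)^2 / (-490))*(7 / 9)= -685.61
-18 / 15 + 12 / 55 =-54 / 55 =-0.98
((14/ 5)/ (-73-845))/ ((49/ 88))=-88/ 16065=-0.01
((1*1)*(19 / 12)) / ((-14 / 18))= -2.04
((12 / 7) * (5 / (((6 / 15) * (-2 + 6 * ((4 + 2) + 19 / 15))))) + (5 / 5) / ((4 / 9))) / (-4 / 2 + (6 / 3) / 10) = -3355 / 2184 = -1.54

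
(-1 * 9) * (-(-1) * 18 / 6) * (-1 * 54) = 1458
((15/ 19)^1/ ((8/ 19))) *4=15/ 2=7.50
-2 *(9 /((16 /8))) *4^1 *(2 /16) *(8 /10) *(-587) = 10566 /5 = 2113.20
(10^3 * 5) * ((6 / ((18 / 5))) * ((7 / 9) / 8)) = 21875 / 27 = 810.19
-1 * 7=-7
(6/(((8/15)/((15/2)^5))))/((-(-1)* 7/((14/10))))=6834375/128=53393.55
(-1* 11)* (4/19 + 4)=-880/19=-46.32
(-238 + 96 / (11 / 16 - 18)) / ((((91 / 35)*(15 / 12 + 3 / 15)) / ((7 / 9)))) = -47223400 / 939861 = -50.25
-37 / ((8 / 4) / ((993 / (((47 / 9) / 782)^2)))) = -411930345.41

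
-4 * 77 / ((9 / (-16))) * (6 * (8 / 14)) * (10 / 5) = 11264 / 3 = 3754.67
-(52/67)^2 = -2704/4489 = -0.60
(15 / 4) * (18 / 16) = 135 / 32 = 4.22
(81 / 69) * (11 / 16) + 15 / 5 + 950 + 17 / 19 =6675275 / 6992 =954.70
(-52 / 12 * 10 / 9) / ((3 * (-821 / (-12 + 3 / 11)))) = -5590 / 243837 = -0.02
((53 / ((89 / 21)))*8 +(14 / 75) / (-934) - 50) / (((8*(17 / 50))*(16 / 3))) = 156000727 / 45220544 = 3.45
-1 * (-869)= 869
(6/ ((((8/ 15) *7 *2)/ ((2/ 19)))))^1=45/ 532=0.08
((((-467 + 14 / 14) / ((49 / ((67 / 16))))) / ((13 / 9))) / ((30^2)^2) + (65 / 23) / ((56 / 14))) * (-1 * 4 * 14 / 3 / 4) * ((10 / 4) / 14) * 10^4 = -37262704735 / 6329232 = -5887.40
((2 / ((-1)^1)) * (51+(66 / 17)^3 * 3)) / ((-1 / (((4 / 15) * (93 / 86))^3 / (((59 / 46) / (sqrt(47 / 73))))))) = 24404952122976 * sqrt(3431) / 210298907067125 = 6.80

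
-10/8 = -5/4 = -1.25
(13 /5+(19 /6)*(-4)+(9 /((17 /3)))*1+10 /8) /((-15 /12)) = 7373 /1275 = 5.78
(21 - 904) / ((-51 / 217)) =191611 / 51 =3757.08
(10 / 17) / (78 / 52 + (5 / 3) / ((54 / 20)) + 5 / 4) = 3240 / 18547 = 0.17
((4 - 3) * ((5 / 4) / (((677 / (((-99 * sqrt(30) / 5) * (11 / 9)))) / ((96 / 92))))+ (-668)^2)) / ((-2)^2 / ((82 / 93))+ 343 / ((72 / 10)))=658626624 / 77011 - 97416 * sqrt(30) / 109012571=8552.37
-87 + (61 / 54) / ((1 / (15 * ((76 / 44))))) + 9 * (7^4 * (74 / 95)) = 315529123 / 18810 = 16774.54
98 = 98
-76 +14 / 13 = -974 / 13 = -74.92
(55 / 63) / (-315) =-11 / 3969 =-0.00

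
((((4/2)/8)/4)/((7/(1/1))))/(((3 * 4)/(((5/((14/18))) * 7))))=15/448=0.03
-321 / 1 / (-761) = 321 / 761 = 0.42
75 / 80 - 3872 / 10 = -30901 / 80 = -386.26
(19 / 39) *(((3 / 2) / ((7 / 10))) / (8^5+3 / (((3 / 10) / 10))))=95 / 2990988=0.00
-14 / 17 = -0.82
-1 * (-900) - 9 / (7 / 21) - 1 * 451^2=-202528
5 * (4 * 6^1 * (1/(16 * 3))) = 5/2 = 2.50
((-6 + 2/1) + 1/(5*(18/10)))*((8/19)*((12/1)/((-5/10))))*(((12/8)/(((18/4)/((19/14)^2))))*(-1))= -1520/63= -24.13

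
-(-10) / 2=5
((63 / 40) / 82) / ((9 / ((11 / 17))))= 77 / 55760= 0.00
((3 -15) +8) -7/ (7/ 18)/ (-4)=1/ 2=0.50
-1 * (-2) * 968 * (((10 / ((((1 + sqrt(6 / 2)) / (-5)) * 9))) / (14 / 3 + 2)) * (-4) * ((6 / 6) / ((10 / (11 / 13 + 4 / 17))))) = -231352 / 663 + 231352 * sqrt(3) / 663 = 255.45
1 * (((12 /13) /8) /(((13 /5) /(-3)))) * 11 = -495 /338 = -1.46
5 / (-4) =-5 / 4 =-1.25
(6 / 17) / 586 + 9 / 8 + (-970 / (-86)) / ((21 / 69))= 458005193 / 11994248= 38.19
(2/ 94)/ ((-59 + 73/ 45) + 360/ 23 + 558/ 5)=207/ 679808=0.00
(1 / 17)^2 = 1 / 289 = 0.00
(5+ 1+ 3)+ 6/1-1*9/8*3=93/8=11.62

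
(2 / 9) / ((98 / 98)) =2 / 9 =0.22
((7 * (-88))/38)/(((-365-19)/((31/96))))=2387/175104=0.01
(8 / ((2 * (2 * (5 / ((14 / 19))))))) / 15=28 / 1425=0.02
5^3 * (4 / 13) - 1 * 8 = 396 / 13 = 30.46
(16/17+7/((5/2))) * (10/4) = 159/17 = 9.35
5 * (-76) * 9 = -3420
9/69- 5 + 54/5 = 682/115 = 5.93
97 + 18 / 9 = 99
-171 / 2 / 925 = -171 / 1850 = -0.09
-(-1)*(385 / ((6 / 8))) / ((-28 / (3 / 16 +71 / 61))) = -72545 / 2928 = -24.78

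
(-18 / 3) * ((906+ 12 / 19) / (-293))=103356 / 5567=18.57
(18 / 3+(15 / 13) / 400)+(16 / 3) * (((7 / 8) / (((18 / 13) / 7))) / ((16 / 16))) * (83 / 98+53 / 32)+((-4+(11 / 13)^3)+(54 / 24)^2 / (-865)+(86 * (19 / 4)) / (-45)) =17267334269 / 328389984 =52.58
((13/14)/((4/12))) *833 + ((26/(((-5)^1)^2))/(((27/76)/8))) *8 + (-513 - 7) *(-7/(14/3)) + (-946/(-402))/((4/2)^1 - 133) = 38957405681/11848950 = 3287.84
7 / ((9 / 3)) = 7 / 3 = 2.33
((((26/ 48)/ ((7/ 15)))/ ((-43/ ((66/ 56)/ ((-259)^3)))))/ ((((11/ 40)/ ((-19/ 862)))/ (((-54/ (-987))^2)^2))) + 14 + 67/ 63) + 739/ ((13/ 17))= 21226475729801234239046376764/ 21627710694753722745379011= 981.45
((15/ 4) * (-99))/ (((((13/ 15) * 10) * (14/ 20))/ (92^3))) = -47651854.95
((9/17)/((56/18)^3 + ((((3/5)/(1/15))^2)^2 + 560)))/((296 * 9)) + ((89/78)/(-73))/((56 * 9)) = -291576457603/9410220118497744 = -0.00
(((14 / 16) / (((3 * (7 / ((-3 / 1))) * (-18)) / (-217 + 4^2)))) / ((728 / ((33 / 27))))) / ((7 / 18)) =-737 / 122304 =-0.01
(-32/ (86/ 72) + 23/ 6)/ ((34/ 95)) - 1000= -9334685/ 8772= -1064.15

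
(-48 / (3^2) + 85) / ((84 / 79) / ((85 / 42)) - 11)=-1604885 / 211011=-7.61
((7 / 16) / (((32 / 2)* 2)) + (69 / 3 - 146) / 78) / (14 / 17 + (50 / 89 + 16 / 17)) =-3148553 / 4685824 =-0.67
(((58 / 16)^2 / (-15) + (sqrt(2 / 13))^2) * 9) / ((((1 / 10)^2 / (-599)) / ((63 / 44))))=557457.79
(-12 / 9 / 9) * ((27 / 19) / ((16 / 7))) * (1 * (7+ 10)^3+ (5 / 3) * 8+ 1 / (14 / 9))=-206933 / 456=-453.80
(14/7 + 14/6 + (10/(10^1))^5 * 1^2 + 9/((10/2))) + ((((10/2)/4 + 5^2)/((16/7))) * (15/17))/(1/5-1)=-361211/65280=-5.53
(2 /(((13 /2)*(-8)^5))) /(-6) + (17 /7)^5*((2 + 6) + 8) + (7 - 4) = 14548290568615 /10739269632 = 1354.68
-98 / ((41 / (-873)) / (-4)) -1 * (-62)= -8284.73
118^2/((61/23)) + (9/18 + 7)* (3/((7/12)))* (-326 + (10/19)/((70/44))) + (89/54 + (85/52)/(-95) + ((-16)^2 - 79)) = -568735602821/79734564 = -7132.86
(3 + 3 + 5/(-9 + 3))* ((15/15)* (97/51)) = 3007/306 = 9.83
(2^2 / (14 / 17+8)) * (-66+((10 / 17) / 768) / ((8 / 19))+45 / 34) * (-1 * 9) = 3377569 / 12800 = 263.87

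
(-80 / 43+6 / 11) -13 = -6771 / 473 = -14.32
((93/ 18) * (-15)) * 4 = -310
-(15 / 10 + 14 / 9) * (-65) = 3575 / 18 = 198.61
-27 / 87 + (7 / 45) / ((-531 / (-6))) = -71279 / 230985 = -0.31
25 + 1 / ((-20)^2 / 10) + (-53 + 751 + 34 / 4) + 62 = 31741 / 40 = 793.52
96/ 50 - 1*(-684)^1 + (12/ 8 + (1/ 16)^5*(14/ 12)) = 108121817263/ 157286400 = 687.42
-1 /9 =-0.11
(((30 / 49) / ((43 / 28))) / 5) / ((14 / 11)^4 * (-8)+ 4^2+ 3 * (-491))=-351384 / 6513418765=-0.00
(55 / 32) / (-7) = -55 / 224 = -0.25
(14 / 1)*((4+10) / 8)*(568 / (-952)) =-497 / 34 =-14.62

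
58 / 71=0.82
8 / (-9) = -8 / 9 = -0.89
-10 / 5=-2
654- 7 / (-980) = 91561 / 140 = 654.01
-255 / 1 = -255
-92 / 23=-4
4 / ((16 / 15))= 15 / 4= 3.75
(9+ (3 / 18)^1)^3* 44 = 1830125 / 54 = 33891.20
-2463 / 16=-153.94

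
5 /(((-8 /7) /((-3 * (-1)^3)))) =-105 /8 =-13.12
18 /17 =1.06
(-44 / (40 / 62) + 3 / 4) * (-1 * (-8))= -2698 / 5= -539.60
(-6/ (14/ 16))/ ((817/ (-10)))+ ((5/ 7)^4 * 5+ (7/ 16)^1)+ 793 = 794.82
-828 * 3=-2484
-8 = -8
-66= -66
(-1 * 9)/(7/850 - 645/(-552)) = -234600/30673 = -7.65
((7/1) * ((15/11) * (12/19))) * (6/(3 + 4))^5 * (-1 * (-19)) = 1399680/26411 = 53.00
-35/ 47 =-0.74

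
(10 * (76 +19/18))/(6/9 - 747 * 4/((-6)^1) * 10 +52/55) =381425/2465898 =0.15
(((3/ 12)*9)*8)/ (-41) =-18/ 41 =-0.44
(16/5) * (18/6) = 48/5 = 9.60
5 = 5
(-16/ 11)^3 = -4096/ 1331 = -3.08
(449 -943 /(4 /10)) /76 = -3817 /152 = -25.11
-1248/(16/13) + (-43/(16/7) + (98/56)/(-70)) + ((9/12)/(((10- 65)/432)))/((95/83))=-1037.98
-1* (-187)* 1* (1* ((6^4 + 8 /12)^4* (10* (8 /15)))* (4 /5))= 548087606101376000 /243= 2255504551857514.40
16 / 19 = 0.84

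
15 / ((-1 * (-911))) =15 / 911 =0.02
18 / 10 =9 / 5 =1.80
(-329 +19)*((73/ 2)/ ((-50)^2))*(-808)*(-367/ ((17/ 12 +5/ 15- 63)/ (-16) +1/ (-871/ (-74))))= -9351905650048/ 27266375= -342983.09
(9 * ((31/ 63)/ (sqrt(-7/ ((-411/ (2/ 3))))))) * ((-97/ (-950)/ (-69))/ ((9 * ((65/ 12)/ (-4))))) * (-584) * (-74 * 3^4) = 14034655296 * sqrt(1918)/ 34796125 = 17664.25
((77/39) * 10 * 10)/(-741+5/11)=-42350/158847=-0.27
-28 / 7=-4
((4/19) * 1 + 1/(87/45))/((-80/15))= -1203/8816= -0.14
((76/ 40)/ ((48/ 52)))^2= 61009/ 14400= 4.24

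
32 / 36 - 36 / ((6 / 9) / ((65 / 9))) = -3502 / 9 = -389.11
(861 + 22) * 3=2649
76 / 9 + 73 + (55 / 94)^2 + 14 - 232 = -10832219 / 79524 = -136.21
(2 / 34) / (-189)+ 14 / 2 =22490 / 3213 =7.00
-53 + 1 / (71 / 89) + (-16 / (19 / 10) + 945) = 1193639 / 1349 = 884.83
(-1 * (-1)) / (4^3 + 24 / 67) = 67 / 4312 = 0.02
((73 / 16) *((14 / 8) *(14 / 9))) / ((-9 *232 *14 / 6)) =-511 / 200448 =-0.00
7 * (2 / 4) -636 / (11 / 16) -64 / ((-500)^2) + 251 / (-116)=-18417364479 / 19937500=-923.75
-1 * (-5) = 5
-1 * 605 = -605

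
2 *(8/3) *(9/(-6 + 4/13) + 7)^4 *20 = 517139232020/5622483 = 91977.02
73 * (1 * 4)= 292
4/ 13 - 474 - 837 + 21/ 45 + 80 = -1230.23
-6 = -6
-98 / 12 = -49 / 6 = -8.17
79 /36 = 2.19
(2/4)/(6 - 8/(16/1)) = 0.09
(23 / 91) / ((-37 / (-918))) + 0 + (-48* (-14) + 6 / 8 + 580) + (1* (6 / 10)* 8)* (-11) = 81226913 / 67340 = 1206.22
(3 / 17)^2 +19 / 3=5518 / 867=6.36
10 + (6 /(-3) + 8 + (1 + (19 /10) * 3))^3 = 2058383 /1000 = 2058.38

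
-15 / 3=-5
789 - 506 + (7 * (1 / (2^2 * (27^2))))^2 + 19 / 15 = 12085677173 / 42515280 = 284.27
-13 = -13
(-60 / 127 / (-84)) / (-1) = -5 / 889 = -0.01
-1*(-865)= 865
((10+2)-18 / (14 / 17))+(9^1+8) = 50 / 7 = 7.14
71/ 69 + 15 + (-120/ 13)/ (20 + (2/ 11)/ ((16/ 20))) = 1243210/ 79833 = 15.57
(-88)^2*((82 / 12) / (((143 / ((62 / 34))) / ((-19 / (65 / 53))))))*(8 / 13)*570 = -136959218176 / 37349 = -3667011.65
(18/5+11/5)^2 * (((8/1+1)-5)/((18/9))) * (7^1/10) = 5887/125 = 47.10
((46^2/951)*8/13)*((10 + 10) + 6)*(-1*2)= -67712/951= -71.20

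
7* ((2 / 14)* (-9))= -9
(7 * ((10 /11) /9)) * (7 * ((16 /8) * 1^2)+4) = 140 /11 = 12.73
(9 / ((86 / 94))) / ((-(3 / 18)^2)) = -354.14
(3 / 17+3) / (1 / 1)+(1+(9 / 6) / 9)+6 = 10.34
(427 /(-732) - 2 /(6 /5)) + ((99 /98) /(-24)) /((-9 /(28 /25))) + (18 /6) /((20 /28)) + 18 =20953 /1050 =19.96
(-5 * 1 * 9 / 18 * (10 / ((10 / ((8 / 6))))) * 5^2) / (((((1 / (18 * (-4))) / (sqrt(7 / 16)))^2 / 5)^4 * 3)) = -459356342760000000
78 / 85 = 0.92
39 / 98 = 0.40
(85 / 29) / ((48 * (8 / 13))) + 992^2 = 10958537809 / 11136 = 984064.10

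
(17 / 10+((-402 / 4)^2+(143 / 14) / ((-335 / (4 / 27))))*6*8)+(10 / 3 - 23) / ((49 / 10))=484809.47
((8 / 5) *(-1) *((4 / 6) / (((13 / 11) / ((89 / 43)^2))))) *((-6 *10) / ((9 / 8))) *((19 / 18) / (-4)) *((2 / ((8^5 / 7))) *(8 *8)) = -1.49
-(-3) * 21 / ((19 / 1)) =3.32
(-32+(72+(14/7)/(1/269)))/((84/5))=34.40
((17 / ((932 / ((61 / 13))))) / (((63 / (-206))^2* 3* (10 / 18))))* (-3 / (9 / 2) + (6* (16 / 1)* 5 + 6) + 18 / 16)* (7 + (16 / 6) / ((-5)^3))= 13445402539087 / 7213260600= 1863.98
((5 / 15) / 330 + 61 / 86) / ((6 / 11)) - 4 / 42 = 98093 / 81270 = 1.21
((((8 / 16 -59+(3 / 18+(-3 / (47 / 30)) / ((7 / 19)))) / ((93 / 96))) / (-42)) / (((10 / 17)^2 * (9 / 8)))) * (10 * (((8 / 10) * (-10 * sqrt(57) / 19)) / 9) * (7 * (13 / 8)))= -3015458368 * sqrt(57) / 141266349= -161.16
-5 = -5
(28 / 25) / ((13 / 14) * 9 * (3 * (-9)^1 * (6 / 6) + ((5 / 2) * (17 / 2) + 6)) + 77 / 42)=4704 / 16475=0.29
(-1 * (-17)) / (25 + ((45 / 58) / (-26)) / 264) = 0.68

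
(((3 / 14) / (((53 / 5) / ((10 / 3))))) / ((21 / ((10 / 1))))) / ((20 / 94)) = 1175 / 7791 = 0.15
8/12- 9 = -25/3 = -8.33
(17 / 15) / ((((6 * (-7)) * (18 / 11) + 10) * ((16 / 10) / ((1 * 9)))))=-0.11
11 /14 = 0.79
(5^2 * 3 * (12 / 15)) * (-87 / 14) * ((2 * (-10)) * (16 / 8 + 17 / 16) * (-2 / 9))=-5075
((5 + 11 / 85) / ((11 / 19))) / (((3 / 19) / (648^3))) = 14275701356544 / 935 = 15268129793.10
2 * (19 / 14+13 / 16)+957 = 53835 / 56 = 961.34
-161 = -161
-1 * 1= -1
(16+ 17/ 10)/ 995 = 177/ 9950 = 0.02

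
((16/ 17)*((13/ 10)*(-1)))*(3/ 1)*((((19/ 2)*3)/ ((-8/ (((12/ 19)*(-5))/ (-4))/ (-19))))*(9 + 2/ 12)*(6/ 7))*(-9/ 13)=253935/ 238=1066.95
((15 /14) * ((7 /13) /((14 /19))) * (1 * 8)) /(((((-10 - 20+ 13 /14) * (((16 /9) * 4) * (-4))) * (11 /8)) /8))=2565 /58201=0.04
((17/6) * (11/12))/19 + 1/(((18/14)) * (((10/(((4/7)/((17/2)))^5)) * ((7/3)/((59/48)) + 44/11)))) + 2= 4334658051491713/2028673337047560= 2.14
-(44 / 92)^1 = -11 / 23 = -0.48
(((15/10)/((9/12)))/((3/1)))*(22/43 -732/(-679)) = 92828/87591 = 1.06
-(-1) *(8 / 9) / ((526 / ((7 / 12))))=7 / 7101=0.00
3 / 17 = 0.18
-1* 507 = -507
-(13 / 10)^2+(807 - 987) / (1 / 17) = -306169 / 100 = -3061.69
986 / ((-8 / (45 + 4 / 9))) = -201637 / 36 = -5601.03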